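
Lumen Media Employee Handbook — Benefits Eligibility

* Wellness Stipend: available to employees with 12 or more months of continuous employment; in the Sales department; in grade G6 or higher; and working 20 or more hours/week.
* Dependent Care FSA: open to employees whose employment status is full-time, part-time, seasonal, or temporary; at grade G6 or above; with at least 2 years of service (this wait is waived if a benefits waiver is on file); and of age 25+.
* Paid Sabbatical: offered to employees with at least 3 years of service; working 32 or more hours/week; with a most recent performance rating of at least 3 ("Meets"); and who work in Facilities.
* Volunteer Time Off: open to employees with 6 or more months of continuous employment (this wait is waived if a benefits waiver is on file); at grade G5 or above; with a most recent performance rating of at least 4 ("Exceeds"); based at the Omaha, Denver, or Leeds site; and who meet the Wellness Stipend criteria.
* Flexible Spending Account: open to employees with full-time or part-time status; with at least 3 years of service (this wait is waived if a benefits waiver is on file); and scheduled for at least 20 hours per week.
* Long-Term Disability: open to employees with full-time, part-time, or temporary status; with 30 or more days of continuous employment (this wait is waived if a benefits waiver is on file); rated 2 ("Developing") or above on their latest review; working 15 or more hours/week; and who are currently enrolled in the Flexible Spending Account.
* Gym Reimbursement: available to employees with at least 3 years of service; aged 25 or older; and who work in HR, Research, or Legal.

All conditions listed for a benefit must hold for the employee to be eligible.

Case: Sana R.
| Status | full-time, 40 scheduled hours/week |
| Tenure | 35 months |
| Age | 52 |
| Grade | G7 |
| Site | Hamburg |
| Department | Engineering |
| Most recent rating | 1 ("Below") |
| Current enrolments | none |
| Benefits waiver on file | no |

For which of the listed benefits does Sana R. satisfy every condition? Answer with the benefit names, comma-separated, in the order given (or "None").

Dependent Care FSA

Wellness Stipend — service 35 months ≥ 12 months ✓; dept Engineering ✗ → not eligible.
Dependent Care FSA — status full-time ✓; grade G7 ≥ G6 ✓; no waiver, service 35 months ≥ 2 years (≈730 days) ✓; age 52 ≥ 25 ✓ → eligible.
Paid Sabbatical — service 35 months < 3 years (≈1095 days) ✗ → not eligible.
Volunteer Time Off — no waiver, service 35 months ≥ 6 months ✓; grade G7 ≥ G5 ✓; rating 1 < 4 ✗ → not eligible.
Flexible Spending Account — status full-time ✓; no waiver, service 35 months < 3 years (≈1095 days) ✗ → not eligible.
Long-Term Disability — status full-time ✓; no waiver, service 35 months ≥ 30 days ✓; rating 1 < 2 ✗ → not eligible.
Gym Reimbursement — service 35 months < 3 years (≈1095 days) ✗ → not eligible.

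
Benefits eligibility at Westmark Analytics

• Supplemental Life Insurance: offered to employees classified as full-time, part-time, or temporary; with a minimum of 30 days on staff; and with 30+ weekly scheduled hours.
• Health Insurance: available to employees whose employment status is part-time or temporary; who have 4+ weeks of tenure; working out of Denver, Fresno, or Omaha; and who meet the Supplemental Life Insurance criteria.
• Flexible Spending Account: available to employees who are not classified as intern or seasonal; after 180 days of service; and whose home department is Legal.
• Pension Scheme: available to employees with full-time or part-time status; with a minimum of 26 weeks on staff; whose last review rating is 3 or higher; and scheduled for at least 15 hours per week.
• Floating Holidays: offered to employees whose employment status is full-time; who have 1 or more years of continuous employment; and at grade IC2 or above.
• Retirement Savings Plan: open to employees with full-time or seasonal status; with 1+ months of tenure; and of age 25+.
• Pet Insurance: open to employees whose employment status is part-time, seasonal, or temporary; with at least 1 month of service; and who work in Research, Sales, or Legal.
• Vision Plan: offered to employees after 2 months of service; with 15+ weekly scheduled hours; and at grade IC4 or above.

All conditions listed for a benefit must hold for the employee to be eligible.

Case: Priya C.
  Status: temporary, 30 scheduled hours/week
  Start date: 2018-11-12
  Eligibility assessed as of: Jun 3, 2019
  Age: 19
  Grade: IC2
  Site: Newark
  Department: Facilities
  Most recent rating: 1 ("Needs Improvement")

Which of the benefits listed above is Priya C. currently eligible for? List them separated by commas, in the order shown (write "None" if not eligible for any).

Supplemental Life Insurance

Service from 2018-11-12 to Jun 3, 2019: 203 days.
Supplemental Life Insurance — status temporary ✓; service 203 days ≥ 30 days ✓; 30 hrs/wk ≥ 30 ✓ → eligible.
Health Insurance — status temporary ✓; service 203 days ≥ 4 weeks (≈28 days) ✓; site Newark ✗ (not Denver, Fresno, or Omaha) → not eligible.
Flexible Spending Account — status temporary ✓ (not excluded); service 203 days ≥ 180 days ✓; dept Facilities ✗ → not eligible.
Pension Scheme — status temporary ✗ (requires full-time or part-time) → not eligible.
Floating Holidays — status temporary ✗ (requires full-time) → not eligible.
Retirement Savings Plan — status temporary ✗ (requires full-time or seasonal) → not eligible.
Pet Insurance — status temporary ✓; service 203 days ≥ 1 month (≈30 days) ✓; dept Facilities ✗ → not eligible.
Vision Plan — service 203 days ≥ 2 months (≈60 days) ✓; 30 hrs/wk ≥ 15 ✓; grade IC2 < IC4 ✗ → not eligible.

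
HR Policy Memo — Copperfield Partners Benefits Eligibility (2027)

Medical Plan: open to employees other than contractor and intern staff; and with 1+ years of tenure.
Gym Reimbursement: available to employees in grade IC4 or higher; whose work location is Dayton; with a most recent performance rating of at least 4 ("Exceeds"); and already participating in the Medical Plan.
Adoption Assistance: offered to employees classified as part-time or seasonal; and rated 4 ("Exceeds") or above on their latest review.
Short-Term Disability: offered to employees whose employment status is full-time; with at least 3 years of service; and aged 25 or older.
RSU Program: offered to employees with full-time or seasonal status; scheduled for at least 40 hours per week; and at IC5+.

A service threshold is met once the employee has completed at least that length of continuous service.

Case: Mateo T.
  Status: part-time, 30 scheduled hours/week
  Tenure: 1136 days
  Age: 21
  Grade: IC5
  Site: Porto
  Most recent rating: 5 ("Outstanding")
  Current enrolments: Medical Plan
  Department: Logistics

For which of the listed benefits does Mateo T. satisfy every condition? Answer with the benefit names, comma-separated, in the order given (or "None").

Medical Plan, Adoption Assistance

Medical Plan — status part-time ✓ (not excluded); service 1136 days ≥ 1 year (≈365 days) ✓ → eligible.
Gym Reimbursement — grade IC5 ≥ IC4 ✓; site Porto ✗ (not Dayton) → not eligible.
Adoption Assistance — status part-time ✓; rating 5 ≥ 4 ✓ → eligible.
Short-Term Disability — status part-time ✗ (requires full-time) → not eligible.
RSU Program — status part-time ✗ (requires full-time or seasonal) → not eligible.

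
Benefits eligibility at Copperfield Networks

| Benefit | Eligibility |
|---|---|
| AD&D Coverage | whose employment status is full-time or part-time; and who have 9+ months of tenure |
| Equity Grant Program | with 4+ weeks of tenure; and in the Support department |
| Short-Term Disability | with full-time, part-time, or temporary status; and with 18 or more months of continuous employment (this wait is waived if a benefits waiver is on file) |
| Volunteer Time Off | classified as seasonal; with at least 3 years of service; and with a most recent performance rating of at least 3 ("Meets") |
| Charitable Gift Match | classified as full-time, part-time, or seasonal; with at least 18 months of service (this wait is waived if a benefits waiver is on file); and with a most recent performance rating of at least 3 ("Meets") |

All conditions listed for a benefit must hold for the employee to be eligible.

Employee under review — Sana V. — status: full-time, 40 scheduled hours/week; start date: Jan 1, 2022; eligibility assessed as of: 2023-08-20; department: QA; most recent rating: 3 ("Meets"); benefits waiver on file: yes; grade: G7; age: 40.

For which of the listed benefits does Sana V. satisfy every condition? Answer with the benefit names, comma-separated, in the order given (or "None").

Service from Jan 1, 2022 to 2023-08-20: 596 days.
AD&D Coverage — status full-time ✓; service 596 days ≥ 9 months (≈270 days) ✓ → eligible.
Equity Grant Program — service 596 days ≥ 4 weeks (≈28 days) ✓; dept QA ✗ → not eligible.
Short-Term Disability — status full-time ✓; benefits waiver on file ✓ → eligible.
Volunteer Time Off — status full-time ✗ (requires seasonal) → not eligible.
Charitable Gift Match — status full-time ✓; benefits waiver on file ✓; rating 3 ≥ 3 ✓ → eligible.

AD&D Coverage, Short-Term Disability, Charitable Gift Match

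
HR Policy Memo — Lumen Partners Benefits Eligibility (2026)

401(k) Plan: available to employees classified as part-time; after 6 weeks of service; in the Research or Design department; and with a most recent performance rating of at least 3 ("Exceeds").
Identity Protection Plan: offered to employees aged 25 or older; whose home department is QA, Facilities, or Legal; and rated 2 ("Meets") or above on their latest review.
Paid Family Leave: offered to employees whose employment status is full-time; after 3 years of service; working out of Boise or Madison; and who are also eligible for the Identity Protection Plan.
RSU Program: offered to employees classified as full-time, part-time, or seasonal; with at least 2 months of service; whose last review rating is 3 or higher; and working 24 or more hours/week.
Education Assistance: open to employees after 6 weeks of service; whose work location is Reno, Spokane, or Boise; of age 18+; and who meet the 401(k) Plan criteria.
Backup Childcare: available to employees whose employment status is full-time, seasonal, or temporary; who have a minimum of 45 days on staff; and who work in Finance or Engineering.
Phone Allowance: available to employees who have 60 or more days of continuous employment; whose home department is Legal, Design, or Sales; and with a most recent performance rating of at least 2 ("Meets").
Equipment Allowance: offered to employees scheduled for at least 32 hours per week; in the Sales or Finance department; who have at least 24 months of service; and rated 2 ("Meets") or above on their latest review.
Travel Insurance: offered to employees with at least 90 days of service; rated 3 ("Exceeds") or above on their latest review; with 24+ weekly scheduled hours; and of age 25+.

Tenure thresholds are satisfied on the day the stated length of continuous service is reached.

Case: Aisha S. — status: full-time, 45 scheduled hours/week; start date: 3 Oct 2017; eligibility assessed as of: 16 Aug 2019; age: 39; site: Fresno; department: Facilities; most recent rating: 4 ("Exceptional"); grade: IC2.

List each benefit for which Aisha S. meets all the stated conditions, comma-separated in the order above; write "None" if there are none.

Identity Protection Plan, RSU Program, Travel Insurance

Service from 3 Oct 2017 to 16 Aug 2019: 682 days.
401(k) Plan — status full-time ✗ (requires part-time) → not eligible.
Identity Protection Plan — age 39 ≥ 25 ✓; dept Facilities ✓; rating 4 ≥ 2 ✓ → eligible.
Paid Family Leave — status full-time ✓; service 682 days < 3 years (≈1095 days) ✗ → not eligible.
RSU Program — status full-time ✓; service 682 days ≥ 2 months (≈60 days) ✓; rating 4 ≥ 3 ✓; 45 hrs/wk ≥ 24 ✓ → eligible.
Education Assistance — service 682 days ≥ 6 weeks (≈42 days) ✓; site Fresno ✗ (not Reno, Spokane, or Boise) → not eligible.
Backup Childcare — status full-time ✓; service 682 days ≥ 45 days ✓; dept Facilities ✗ → not eligible.
Phone Allowance — service 682 days ≥ 60 days ✓; dept Facilities ✗ → not eligible.
Equipment Allowance — 45 hrs/wk ≥ 32 ✓; dept Facilities ✗ → not eligible.
Travel Insurance — service 682 days ≥ 90 days ✓; rating 4 ≥ 3 ✓; 45 hrs/wk ≥ 24 ✓; age 39 ≥ 25 ✓ → eligible.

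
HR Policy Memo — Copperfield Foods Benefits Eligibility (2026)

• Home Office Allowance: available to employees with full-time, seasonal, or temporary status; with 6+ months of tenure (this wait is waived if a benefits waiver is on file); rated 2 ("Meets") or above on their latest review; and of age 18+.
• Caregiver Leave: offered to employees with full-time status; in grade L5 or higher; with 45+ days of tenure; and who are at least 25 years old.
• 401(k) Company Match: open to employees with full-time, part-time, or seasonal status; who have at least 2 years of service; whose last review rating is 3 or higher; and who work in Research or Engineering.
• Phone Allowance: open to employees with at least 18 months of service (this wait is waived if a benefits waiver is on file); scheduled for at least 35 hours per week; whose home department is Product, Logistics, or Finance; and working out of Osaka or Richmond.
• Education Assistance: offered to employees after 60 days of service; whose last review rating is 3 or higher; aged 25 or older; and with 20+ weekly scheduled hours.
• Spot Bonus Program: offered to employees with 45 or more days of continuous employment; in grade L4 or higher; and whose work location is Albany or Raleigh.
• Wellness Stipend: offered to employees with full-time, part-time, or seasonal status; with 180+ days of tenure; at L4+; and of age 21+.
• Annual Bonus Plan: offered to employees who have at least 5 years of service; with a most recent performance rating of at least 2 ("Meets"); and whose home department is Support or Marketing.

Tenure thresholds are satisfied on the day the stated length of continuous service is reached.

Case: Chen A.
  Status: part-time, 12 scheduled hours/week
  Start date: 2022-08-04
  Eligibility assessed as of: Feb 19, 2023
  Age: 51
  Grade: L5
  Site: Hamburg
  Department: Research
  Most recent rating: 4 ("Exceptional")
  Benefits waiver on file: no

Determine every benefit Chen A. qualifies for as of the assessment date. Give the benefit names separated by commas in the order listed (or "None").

Service from 2022-08-04 to Feb 19, 2023: 199 days.
Home Office Allowance — status part-time ✗ (requires full-time, seasonal, or temporary) → not eligible.
Caregiver Leave — status part-time ✗ (requires full-time) → not eligible.
401(k) Company Match — status part-time ✓; service 199 days < 2 years (≈730 days) ✗ → not eligible.
Phone Allowance — no waiver, service 199 days < 18 months (≈540 days) ✗ → not eligible.
Education Assistance — service 199 days ≥ 60 days ✓; rating 4 ≥ 3 ✓; age 51 ≥ 25 ✓; 12 hrs/wk < 20 ✗ → not eligible.
Spot Bonus Program — service 199 days ≥ 45 days ✓; grade L5 ≥ L4 ✓; site Hamburg ✗ (not Albany or Raleigh) → not eligible.
Wellness Stipend — status part-time ✓; service 199 days ≥ 180 days ✓; grade L5 ≥ L4 ✓; age 51 ≥ 21 ✓ → eligible.
Annual Bonus Plan — service 199 days < 5 years (≈1825 days) ✗ → not eligible.

Wellness Stipend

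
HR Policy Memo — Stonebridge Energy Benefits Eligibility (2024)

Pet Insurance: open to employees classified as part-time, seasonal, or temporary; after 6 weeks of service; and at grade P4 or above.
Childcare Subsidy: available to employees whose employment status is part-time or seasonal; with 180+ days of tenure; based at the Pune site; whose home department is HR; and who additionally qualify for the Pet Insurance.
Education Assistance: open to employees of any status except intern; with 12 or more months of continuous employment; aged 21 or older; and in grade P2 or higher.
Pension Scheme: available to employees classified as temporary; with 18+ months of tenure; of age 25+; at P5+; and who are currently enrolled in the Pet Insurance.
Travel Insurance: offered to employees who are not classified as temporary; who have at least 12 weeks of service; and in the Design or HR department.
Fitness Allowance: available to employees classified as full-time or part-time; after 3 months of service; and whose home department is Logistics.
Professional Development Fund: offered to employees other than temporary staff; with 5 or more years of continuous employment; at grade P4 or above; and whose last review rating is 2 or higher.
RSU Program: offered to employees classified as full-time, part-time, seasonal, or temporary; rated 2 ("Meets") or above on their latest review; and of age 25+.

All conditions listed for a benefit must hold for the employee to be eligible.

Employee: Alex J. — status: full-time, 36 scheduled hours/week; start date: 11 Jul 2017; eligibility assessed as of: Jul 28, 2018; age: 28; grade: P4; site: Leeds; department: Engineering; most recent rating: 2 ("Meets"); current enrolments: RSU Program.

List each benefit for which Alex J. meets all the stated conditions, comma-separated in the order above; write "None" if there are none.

Education Assistance, RSU Program

Service from 11 Jul 2017 to Jul 28, 2018: 382 days.
Pet Insurance — status full-time ✗ (requires part-time, seasonal, or temporary) → not eligible.
Childcare Subsidy — status full-time ✗ (requires part-time or seasonal) → not eligible.
Education Assistance — status full-time ✓ (not excluded); service 382 days ≥ 12 months (≈360 days) ✓; age 28 ≥ 21 ✓; grade P4 ≥ P2 ✓ → eligible.
Pension Scheme — status full-time ✗ (requires temporary) → not eligible.
Travel Insurance — status full-time ✓ (not excluded); service 382 days ≥ 12 weeks (≈84 days) ✓; dept Engineering ✗ → not eligible.
Fitness Allowance — status full-time ✓; service 382 days ≥ 3 months (≈90 days) ✓; dept Engineering ✗ → not eligible.
Professional Development Fund — status full-time ✓ (not excluded); service 382 days < 5 years (≈1825 days) ✗ → not eligible.
RSU Program — status full-time ✓; rating 2 ≥ 2 ✓; age 28 ≥ 25 ✓ → eligible.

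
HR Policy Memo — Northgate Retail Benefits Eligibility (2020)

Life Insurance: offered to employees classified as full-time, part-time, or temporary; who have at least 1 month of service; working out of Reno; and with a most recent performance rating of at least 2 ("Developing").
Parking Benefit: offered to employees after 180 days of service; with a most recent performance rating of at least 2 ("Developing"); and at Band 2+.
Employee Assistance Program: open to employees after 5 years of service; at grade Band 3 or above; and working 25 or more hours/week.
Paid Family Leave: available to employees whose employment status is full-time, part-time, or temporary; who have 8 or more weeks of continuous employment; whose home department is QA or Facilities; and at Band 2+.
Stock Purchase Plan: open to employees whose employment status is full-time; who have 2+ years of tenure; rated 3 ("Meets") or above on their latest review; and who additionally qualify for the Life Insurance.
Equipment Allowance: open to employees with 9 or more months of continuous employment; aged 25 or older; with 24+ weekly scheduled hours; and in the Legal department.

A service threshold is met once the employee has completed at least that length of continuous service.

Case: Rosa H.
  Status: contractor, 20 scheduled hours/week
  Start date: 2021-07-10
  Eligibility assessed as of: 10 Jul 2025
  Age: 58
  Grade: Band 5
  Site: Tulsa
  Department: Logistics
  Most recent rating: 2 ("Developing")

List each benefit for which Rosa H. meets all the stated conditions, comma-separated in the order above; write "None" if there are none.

Parking Benefit

Service from 2021-07-10 to 10 Jul 2025: 1461 days.
Life Insurance — status contractor ✗ (requires full-time, part-time, or temporary) → not eligible.
Parking Benefit — service 1461 days ≥ 180 days ✓; rating 2 ≥ 2 ✓; grade Band 5 ≥ Band 2 ✓ → eligible.
Employee Assistance Program — service 1461 days < 5 years (≈1825 days) ✗ → not eligible.
Paid Family Leave — status contractor ✗ (requires full-time, part-time, or temporary) → not eligible.
Stock Purchase Plan — status contractor ✗ (requires full-time) → not eligible.
Equipment Allowance — service 1461 days ≥ 9 months (≈270 days) ✓; age 58 ≥ 25 ✓; 20 hrs/wk < 24 ✗ → not eligible.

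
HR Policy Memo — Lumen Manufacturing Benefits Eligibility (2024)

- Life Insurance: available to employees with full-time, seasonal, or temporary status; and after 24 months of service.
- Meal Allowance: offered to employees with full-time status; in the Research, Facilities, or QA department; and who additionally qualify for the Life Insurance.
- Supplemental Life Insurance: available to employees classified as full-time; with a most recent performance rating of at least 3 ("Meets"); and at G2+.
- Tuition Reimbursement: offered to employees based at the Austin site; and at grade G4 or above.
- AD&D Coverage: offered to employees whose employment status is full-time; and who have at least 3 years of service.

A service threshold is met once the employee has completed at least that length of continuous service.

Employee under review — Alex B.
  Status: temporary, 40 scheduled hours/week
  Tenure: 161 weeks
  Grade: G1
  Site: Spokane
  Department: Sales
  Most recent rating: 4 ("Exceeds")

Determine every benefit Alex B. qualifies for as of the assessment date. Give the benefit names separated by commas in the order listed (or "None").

Life Insurance

Life Insurance — status temporary ✓; service 161 weeks ≥ 24 months (≈720 days) ✓ → eligible.
Meal Allowance — status temporary ✗ (requires full-time) → not eligible.
Supplemental Life Insurance — status temporary ✗ (requires full-time) → not eligible.
Tuition Reimbursement — site Spokane ✗ (not Austin) → not eligible.
AD&D Coverage — status temporary ✗ (requires full-time) → not eligible.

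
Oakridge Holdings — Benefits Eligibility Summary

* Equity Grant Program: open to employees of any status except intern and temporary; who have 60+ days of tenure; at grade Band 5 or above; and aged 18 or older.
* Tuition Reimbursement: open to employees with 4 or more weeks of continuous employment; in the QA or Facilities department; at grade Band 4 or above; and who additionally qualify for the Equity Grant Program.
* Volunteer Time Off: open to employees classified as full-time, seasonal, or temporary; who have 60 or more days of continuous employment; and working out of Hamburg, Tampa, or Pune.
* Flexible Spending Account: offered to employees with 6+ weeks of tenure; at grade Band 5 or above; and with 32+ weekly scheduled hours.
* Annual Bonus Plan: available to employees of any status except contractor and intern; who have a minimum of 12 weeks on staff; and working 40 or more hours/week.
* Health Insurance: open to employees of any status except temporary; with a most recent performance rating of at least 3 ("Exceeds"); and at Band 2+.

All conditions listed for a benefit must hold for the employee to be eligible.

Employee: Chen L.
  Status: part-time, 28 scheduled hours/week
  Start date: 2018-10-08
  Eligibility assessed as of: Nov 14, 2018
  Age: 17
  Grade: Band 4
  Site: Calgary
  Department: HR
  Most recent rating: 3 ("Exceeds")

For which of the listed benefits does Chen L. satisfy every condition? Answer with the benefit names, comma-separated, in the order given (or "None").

Service from 2018-10-08 to Nov 14, 2018: 37 days.
Equity Grant Program — status part-time ✓ (not excluded); service 37 days < 60 days ✗ → not eligible.
Tuition Reimbursement — service 37 days ≥ 4 weeks (≈28 days) ✓; dept HR ✗ → not eligible.
Volunteer Time Off — status part-time ✗ (requires full-time, seasonal, or temporary) → not eligible.
Flexible Spending Account — service 37 days < 6 weeks (≈42 days) ✗ → not eligible.
Annual Bonus Plan — status part-time ✓ (not excluded); service 37 days < 12 weeks (≈84 days) ✗ → not eligible.
Health Insurance — status part-time ✓ (not excluded); rating 3 ≥ 3 ✓; grade Band 4 ≥ Band 2 ✓ → eligible.

Health Insurance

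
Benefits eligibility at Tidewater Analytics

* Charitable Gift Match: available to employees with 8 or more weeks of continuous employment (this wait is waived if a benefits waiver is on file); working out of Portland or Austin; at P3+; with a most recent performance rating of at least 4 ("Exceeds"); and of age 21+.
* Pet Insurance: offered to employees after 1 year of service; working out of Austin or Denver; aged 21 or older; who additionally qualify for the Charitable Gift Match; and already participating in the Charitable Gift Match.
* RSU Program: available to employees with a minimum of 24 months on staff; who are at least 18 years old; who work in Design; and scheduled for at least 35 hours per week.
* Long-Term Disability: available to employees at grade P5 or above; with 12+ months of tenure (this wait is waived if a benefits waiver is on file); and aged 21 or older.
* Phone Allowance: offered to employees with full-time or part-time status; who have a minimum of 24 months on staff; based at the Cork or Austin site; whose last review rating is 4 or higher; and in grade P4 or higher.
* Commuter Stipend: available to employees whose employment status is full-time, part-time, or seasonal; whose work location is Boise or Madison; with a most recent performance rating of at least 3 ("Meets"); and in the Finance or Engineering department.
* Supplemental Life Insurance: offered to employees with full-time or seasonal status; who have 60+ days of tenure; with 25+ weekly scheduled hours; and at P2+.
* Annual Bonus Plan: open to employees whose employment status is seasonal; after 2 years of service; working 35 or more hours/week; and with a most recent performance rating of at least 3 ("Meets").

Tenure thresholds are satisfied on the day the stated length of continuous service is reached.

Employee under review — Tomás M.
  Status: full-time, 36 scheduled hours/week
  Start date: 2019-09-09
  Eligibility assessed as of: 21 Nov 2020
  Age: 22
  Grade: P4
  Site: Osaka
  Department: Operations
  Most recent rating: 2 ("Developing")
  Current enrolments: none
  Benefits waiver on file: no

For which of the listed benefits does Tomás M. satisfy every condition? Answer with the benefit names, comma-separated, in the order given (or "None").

Supplemental Life Insurance

Service from 2019-09-09 to 21 Nov 2020: 439 days.
Charitable Gift Match — no waiver, service 439 days ≥ 8 weeks (≈56 days) ✓; site Osaka ✗ (not Portland or Austin) → not eligible.
Pet Insurance — service 439 days ≥ 1 year (≈365 days) ✓; site Osaka ✗ (not Austin or Denver) → not eligible.
RSU Program — service 439 days < 24 months (≈720 days) ✗ → not eligible.
Long-Term Disability — grade P4 < P5 ✗ → not eligible.
Phone Allowance — status full-time ✓; service 439 days < 24 months (≈720 days) ✗ → not eligible.
Commuter Stipend — status full-time ✓; site Osaka ✗ (not Boise or Madison) → not eligible.
Supplemental Life Insurance — status full-time ✓; service 439 days ≥ 60 days ✓; 36 hrs/wk ≥ 25 ✓; grade P4 ≥ P2 ✓ → eligible.
Annual Bonus Plan — status full-time ✗ (requires seasonal) → not eligible.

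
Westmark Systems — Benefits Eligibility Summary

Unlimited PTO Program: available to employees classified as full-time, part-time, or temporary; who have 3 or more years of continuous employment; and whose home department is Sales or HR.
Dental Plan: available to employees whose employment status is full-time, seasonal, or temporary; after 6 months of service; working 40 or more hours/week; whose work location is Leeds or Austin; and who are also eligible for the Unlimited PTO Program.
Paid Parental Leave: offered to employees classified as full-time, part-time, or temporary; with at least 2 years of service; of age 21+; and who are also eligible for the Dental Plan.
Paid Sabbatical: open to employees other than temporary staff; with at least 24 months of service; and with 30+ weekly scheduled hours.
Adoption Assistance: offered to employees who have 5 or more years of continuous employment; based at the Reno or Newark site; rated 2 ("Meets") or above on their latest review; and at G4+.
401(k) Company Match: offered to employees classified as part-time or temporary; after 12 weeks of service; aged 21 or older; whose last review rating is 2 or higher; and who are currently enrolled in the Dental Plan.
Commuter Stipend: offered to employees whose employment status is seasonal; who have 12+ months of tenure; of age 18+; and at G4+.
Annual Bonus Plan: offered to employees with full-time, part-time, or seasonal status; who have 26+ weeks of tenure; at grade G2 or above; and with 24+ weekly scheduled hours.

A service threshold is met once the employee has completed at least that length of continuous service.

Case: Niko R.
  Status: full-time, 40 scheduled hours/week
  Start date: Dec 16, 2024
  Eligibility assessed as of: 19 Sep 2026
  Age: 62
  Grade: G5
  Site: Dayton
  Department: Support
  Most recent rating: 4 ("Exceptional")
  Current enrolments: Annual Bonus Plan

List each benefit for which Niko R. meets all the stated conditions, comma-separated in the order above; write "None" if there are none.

Service from Dec 16, 2024 to 19 Sep 2026: 642 days.
Unlimited PTO Program — status full-time ✓; service 642 days < 3 years (≈1095 days) ✗ → not eligible.
Dental Plan — status full-time ✓; service 642 days ≥ 6 months (≈180 days) ✓; 40 hrs/wk ≥ 40 ✓; site Dayton ✗ (not Leeds or Austin) → not eligible.
Paid Parental Leave — status full-time ✓; service 642 days < 2 years (≈730 days) ✗ → not eligible.
Paid Sabbatical — status full-time ✓ (not excluded); service 642 days < 24 months (≈720 days) ✗ → not eligible.
Adoption Assistance — service 642 days < 5 years (≈1825 days) ✗ → not eligible.
401(k) Company Match — status full-time ✗ (requires part-time or temporary) → not eligible.
Commuter Stipend — status full-time ✗ (requires seasonal) → not eligible.
Annual Bonus Plan — status full-time ✓; service 642 days ≥ 26 weeks (≈182 days) ✓; grade G5 ≥ G2 ✓; 40 hrs/wk ≥ 24 ✓ → eligible.

Annual Bonus Plan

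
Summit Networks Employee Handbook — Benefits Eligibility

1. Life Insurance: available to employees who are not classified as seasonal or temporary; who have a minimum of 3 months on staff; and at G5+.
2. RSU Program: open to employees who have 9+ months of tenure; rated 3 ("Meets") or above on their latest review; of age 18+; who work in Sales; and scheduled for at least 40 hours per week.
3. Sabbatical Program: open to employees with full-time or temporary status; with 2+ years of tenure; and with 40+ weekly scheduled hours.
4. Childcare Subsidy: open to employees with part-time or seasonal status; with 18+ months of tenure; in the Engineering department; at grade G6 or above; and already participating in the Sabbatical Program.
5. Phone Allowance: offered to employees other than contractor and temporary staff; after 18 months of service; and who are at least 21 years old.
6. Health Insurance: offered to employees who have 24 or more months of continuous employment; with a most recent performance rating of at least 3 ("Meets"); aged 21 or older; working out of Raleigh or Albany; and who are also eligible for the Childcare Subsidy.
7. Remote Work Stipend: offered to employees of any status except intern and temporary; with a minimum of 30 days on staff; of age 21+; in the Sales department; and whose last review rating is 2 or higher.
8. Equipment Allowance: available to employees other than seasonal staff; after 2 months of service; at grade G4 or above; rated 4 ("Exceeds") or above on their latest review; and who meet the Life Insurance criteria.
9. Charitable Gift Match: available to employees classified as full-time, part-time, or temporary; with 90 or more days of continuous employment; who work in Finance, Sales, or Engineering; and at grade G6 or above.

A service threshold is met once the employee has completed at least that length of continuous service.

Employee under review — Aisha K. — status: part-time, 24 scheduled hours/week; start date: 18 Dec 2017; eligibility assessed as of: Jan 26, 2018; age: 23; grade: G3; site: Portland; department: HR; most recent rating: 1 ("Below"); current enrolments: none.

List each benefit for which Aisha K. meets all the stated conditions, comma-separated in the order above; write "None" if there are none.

Service from 18 Dec 2017 to Jan 26, 2018: 39 days.
Life Insurance — status part-time ✓ (not excluded); service 39 days < 3 months (≈90 days) ✗ → not eligible.
RSU Program — service 39 days < 9 months (≈270 days) ✗ → not eligible.
Sabbatical Program — status part-time ✗ (requires full-time or temporary) → not eligible.
Childcare Subsidy — status part-time ✓; service 39 days < 18 months (≈540 days) ✗ → not eligible.
Phone Allowance — status part-time ✓ (not excluded); service 39 days < 18 months (≈540 days) ✗ → not eligible.
Health Insurance — service 39 days < 24 months (≈720 days) ✗ → not eligible.
Remote Work Stipend — status part-time ✓ (not excluded); service 39 days ≥ 30 days ✓; age 23 ≥ 21 ✓; dept HR ✗ → not eligible.
Equipment Allowance — status part-time ✓ (not excluded); service 39 days < 2 months (≈60 days) ✗ → not eligible.
Charitable Gift Match — status part-time ✓; service 39 days < 90 days ✗ → not eligible.

None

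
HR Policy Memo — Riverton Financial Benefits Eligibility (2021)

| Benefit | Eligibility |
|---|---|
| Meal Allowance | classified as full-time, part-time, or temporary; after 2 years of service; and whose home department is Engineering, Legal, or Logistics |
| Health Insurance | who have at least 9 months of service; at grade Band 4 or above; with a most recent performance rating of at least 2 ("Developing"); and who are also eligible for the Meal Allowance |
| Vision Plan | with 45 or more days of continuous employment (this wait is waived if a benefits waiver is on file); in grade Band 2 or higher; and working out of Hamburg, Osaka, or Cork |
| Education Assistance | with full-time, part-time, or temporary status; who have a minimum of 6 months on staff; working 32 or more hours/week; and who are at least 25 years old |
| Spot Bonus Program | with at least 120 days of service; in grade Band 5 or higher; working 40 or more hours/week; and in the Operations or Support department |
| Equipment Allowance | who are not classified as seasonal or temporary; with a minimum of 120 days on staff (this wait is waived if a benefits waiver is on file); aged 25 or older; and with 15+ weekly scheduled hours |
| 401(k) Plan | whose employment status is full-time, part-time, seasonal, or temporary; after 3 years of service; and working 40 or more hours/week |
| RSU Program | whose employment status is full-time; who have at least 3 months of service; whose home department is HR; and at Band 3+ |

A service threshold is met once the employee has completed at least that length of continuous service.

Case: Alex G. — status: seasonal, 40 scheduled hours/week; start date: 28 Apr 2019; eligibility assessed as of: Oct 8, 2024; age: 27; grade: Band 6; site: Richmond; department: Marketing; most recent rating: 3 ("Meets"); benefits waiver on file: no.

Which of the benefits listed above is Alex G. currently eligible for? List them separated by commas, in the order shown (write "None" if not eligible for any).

401(k) Plan

Service from 28 Apr 2019 to Oct 8, 2024: 1990 days.
Meal Allowance — status seasonal ✗ (requires full-time, part-time, or temporary) → not eligible.
Health Insurance — service 1990 days ≥ 9 months (≈270 days) ✓; grade Band 6 ≥ Band 4 ✓; rating 3 ≥ 2 ✓; not eligible for Meal Allowance ✗ → not eligible.
Vision Plan — no waiver, service 1990 days ≥ 45 days ✓; grade Band 6 ≥ Band 2 ✓; site Richmond ✗ (not Hamburg, Osaka, or Cork) → not eligible.
Education Assistance — status seasonal ✗ (requires full-time, part-time, or temporary) → not eligible.
Spot Bonus Program — service 1990 days ≥ 120 days ✓; grade Band 6 ≥ Band 5 ✓; 40 hrs/wk ≥ 40 ✓; dept Marketing ✗ → not eligible.
Equipment Allowance — status seasonal ✗ (excluded) → not eligible.
401(k) Plan — status seasonal ✓; service 1990 days ≥ 3 years (≈1095 days) ✓; 40 hrs/wk ≥ 40 ✓ → eligible.
RSU Program — status seasonal ✗ (requires full-time) → not eligible.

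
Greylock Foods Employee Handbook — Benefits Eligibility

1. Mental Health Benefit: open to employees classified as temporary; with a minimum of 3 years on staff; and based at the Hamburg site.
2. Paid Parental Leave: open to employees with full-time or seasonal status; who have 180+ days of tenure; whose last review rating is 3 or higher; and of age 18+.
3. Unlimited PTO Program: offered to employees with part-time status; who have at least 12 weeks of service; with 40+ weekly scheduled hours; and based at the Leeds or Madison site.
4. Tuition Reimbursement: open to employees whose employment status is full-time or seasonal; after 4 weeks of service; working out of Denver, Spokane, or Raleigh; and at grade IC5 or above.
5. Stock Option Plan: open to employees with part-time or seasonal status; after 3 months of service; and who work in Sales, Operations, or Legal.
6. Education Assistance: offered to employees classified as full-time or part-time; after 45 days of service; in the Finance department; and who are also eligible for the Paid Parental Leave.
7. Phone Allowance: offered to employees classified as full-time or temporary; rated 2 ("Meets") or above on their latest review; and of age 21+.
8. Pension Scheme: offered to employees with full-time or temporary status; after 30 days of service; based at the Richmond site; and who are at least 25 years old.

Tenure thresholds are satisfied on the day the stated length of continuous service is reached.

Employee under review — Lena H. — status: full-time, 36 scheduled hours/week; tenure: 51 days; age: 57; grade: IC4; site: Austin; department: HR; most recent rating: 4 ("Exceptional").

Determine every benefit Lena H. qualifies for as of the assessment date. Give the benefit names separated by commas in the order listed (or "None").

Mental Health Benefit — status full-time ✗ (requires temporary) → not eligible.
Paid Parental Leave — status full-time ✓; service 51 days < 180 days ✗ → not eligible.
Unlimited PTO Program — status full-time ✗ (requires part-time) → not eligible.
Tuition Reimbursement — status full-time ✓; service 51 days ≥ 4 weeks (≈28 days) ✓; site Austin ✗ (not Denver, Spokane, or Raleigh) → not eligible.
Stock Option Plan — status full-time ✗ (requires part-time or seasonal) → not eligible.
Education Assistance — status full-time ✓; service 51 days ≥ 45 days ✓; dept HR ✗ → not eligible.
Phone Allowance — status full-time ✓; rating 4 ≥ 2 ✓; age 57 ≥ 21 ✓ → eligible.
Pension Scheme — status full-time ✓; service 51 days ≥ 30 days ✓; site Austin ✗ (not Richmond) → not eligible.

Phone Allowance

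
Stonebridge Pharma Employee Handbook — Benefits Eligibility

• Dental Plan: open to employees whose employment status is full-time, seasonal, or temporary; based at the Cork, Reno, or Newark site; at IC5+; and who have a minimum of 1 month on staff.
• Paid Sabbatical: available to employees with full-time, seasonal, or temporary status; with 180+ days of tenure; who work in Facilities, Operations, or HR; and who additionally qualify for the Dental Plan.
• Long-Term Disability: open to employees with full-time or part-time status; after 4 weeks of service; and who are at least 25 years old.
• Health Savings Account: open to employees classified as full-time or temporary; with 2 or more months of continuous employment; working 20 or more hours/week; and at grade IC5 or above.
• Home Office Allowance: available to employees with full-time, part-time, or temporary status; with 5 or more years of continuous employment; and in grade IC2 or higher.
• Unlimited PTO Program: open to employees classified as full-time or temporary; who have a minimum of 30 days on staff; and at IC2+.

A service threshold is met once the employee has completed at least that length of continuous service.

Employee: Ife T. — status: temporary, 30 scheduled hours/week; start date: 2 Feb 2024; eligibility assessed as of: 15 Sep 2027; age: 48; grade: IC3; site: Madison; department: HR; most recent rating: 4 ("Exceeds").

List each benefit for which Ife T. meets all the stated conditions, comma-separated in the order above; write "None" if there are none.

Unlimited PTO Program

Service from 2 Feb 2024 to 15 Sep 2027: 1321 days.
Dental Plan — status temporary ✓; site Madison ✗ (not Cork, Reno, or Newark) → not eligible.
Paid Sabbatical — status temporary ✓; service 1321 days ≥ 180 days ✓; dept HR ✓; not eligible for Dental Plan ✗ → not eligible.
Long-Term Disability — status temporary ✗ (requires full-time or part-time) → not eligible.
Health Savings Account — status temporary ✓; service 1321 days ≥ 2 months (≈60 days) ✓; 30 hrs/wk ≥ 20 ✓; grade IC3 < IC5 ✗ → not eligible.
Home Office Allowance — status temporary ✓; service 1321 days < 5 years (≈1825 days) ✗ → not eligible.
Unlimited PTO Program — status temporary ✓; service 1321 days ≥ 30 days ✓; grade IC3 ≥ IC2 ✓ → eligible.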